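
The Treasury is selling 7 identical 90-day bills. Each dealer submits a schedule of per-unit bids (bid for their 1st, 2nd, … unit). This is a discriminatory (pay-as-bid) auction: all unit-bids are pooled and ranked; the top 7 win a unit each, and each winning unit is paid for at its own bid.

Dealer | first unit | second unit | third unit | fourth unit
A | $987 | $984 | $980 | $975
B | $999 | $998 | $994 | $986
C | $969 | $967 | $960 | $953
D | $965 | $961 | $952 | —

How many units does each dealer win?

All unit-bids, highest first — top 7: 999 (B-1), 998 (B-2), 994 (B-3), 987 (A-1), 986 (B-4), 984 (A-2), 980 (A-3)
Next rejected bid: $975 (not a price — pay-as-bid).
Allocation: A 3, B 4.

A 3, B 4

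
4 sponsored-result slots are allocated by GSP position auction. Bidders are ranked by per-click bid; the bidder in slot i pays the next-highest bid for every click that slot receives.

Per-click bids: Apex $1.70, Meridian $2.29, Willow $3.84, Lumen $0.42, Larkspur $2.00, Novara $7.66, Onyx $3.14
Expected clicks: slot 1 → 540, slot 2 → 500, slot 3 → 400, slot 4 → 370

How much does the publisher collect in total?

Ranked by bid: $7.66 (Novara) > $3.84 (Willow) > $3.14 (Onyx) > $2.29 (Meridian) > $2.00 (Larkspur) > …
Slot 1: Novara pays $3.84 × 540 = $2073.60
Slot 2: Willow pays $3.14 × 500 = $1570.00
Slot 3: Onyx pays $2.29 × 400 = $916.00
Slot 4: Meridian pays $2.00 × 370 = $740.00
Total = $5299.60

Total revenue: $5299.60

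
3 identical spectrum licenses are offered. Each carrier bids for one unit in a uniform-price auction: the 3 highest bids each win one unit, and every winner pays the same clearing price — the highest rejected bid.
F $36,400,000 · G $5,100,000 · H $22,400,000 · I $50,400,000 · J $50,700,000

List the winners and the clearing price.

J, I, F; each pays $22,400,000

Sorting: 50,700,000 (J), 50,400,000 (I), 36,400,000 (F), 22,400,000 (H), 5,100,000 (G)
Top 3: J, I, F.
First losing bid is H's $22,400,000, which sets the uniform price.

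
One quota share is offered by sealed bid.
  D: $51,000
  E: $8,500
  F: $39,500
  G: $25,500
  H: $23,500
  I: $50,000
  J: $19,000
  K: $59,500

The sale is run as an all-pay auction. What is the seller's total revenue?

All-pay auction: the highest bidder wins the item, but every bidder pays their own bid.
Sorting bids: 59,500 (K) > 51,000 (D) > 50,000 (I) > 39,500 (F) > 25,500 (G) > 23,500 (H) > …
K wins with the top bid; all bids are sunk regardless.
Every bidder forfeits their bid regardless of winning.
Revenue = 51,000 + 8,500 + 39,500 + 25,500 + 23,500 + 50,000 + 19,000 + 59,500 = $276,500.

Total revenue: $276,500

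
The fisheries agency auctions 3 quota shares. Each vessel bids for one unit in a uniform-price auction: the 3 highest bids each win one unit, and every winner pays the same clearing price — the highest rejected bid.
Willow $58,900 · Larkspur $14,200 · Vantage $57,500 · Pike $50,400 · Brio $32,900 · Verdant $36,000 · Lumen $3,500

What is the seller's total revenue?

Bids ranked high→low: 58,900 (Willow), 57,500 (Vantage), 50,400 (Pike), 36,000 (Verdant), 32,900 (Brio), …
The 3 highest are Willow, Vantage, Pike.
First losing bid is Verdant's $36,000, which sets the uniform price.
Total revenue = 3 × $36,000 = $108,000.

Total revenue: $108,000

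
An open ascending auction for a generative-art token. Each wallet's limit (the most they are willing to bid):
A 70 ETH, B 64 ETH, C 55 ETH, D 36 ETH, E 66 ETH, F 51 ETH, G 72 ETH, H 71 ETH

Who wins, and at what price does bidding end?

Open ascending-bid auction: the price rises until one bidder remains; the winner pays the price at which the last rival dropped out.
Sorting limits: 72 (G) > 71 (H) > 70 (A) > 66 (E) > 64 (B) > 55 (C) > …
Once the price passes 71 ETH, only G is left; the hammer falls at H's limit of 71 ETH.

G wins at 71 ETH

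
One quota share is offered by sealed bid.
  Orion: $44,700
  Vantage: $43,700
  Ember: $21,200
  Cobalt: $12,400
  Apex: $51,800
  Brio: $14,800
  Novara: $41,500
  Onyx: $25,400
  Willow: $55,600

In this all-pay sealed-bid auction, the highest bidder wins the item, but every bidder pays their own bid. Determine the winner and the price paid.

Willow pays $55,600

Sorting bids: 55,600 (Willow) > 51,800 (Apex) > 44,700 (Orion) > 43,700 (Vantage) > 41,500 (Novara) > 25,400 (Onyx) > …
Willow wins with the top bid; all bids are sunk regardless.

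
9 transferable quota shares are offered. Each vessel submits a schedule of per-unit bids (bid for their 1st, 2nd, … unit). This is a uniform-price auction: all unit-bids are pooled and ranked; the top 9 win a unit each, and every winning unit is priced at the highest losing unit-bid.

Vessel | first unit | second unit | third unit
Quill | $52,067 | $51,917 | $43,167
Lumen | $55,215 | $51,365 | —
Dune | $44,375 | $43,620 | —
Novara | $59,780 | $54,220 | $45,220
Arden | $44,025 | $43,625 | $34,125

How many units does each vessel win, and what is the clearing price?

All unit-bids, highest first — top 9: 59,780 (Novara-1), 55,215 (Lumen-1), 54,220 (Novara-2), 52,067 (Quill-1), 51,917 (Quill-2), 51,365 (Lumen-2), 45,220 (Novara-3), 44,375 (Dune-1), 44,025 (Arden-1)
First bid not allocated: $43,625.
Allocation: Arden 1, Dune 1, Lumen 2, Novara 3, Quill 2.

Arden 1, Dune 1, Lumen 2, Novara 3, Quill 2; clearing price $43,625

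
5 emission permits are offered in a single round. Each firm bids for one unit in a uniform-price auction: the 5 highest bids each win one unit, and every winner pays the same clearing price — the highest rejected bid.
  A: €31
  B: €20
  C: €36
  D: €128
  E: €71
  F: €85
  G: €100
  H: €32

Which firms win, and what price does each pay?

Bids ranked high→low: 128 (D), 100 (G), 85 (F), 71 (E), 36 (C), 32 (H), 31 (A), …
Winners (5 units): D, G, F, E, C.
Highest unsuccessful bid: €32 → clearing price.

D, G, F, E, C; each pays €32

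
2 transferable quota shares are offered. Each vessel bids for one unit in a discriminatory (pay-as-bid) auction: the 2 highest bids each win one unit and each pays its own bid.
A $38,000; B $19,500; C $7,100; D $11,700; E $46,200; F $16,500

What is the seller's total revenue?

Ordering the bids: 46,200 (E), 38,000 (A), 19,500 (B), 16,500 (F), …
Winners (2 units): E, A.
Total revenue = 46,200 + 38,000 = $84,200.

Total revenue: $84,200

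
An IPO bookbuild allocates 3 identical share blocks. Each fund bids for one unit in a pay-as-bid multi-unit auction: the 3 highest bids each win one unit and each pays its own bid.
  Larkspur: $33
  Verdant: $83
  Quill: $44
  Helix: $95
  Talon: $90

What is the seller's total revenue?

Sorting: 95 (Helix), 90 (Talon), 83 (Verdant), 44 (Quill), 33 (Larkspur)
Winners (3 units): Helix, Talon, Verdant.
Total revenue = 95 + 90 + 83 = $268.

Total revenue: $268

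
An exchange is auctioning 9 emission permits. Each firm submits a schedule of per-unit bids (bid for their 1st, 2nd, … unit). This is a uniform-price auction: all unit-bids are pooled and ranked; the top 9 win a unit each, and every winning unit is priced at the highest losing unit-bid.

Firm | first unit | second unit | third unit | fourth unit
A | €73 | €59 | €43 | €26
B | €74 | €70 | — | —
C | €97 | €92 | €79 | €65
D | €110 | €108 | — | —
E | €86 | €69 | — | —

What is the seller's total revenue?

Merging the schedules and taking the best 9: 110 (D-1), 108 (D-2), 97 (C-1), 92 (C-2), 86 (E-1), 79 (C-3), 74 (B-1), 73 (A-1), 70 (B-2)
First bid not allocated: €69.
Allocation: A 1, B 2, C 3, D 2, E 1. Every unit priced at €69.
Revenue = 9 × 69 = €621.

Total revenue: €621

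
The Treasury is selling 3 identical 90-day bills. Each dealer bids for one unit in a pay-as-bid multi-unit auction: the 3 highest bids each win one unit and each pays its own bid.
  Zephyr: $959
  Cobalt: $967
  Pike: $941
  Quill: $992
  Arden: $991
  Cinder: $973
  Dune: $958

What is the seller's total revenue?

Ordering the bids: 992 (Quill), 991 (Arden), 973 (Cinder), 967 (Cobalt), 959 (Zephyr), …
The 3 highest are Quill, Arden, Cinder.
Total revenue = 992 + 991 + 973 = $2,956.

Total revenue: $2,956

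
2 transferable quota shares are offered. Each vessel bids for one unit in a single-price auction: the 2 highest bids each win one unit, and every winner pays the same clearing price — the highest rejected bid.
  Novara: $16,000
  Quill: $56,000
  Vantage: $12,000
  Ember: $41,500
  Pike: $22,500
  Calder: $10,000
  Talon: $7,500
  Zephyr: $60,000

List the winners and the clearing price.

Bids ranked high→low: 60,000 (Zephyr), 56,000 (Quill), 41,500 (Ember), 22,500 (Pike), …
Winners (2 units): Zephyr, Quill.
Highest unsuccessful bid: $41,500 → clearing price.

Zephyr, Quill; each pays $41,500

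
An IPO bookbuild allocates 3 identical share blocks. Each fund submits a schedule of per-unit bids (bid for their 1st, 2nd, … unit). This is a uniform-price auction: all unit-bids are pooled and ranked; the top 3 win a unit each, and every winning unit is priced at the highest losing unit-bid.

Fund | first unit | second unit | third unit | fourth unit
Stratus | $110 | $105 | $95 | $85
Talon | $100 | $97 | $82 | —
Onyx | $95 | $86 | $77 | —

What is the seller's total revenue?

All unit-bids, highest first — top 3: 110 (Stratus-1), 105 (Stratus-2), 100 (Talon-1)
Highest rejected unit-bid = $97.
Allocation: Stratus 2, Talon 1. Every unit priced at $97.
Revenue = 3 × 97 = $291.

Total revenue: $291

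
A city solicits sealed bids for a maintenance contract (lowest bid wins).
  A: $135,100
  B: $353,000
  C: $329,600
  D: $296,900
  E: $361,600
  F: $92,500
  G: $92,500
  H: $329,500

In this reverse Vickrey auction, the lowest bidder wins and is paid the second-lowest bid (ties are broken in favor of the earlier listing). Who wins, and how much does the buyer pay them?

Bids ranked: 92,500 (F) < 92,500 (G) < 135,100 (A) < 296,900 (D) < 329,500 (H) < 329,600 (C) < …
F and G tie at $92,500; tie-break gives it to F.
Second-price: F is paid G's bid of $92,500.

F is paid $92,500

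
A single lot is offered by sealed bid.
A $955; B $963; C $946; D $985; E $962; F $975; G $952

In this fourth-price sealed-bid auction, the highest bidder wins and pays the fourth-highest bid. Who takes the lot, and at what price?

D pays $962

Rule: the highest bidder wins and pays the fourth-highest bid.
Bids in order: 985 (D) > 975 (F) > 963 (B) > 962 (E) > 955 (A) > 952 (G) > …
D is highest; pays the fourth-highest bid, $962.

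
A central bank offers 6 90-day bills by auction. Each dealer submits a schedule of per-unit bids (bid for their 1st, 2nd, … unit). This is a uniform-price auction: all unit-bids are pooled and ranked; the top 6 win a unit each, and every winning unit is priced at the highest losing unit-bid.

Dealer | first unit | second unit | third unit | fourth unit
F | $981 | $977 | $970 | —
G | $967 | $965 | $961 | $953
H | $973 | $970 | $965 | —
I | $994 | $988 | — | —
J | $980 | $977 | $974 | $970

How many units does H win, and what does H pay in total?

H: 0 units, pays $0

All unit-bids, highest first — top 6: 994 (I-1), 988 (I-2), 981 (F-1), 980 (J-1), 977 (F-2), 977 (J-2)
First bid not allocated: $974.
H wins 0 unit(s) at $974 each.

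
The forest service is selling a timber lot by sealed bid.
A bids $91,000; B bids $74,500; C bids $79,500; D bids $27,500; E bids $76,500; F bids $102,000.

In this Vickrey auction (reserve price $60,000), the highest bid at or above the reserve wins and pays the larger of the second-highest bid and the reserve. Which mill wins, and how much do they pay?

F pays $91,000

Sorting bids: 102,000 (F) > 91,000 (A) > 79,500 (C) > 76,500 (E) > 74,500 (B) > 27,500 (D)
Highest eligible bid: F at $102,000.
Second-highest bid $91,000 exceeds the reserve $60,000 → payment $91,000.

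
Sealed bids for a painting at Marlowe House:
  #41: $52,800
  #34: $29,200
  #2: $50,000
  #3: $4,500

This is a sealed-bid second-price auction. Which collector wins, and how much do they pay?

Bids in order: 52,800 (#41) > 50,000 (#2) > 29,200 (#34) > 4,500 (#3)
Second-price: #41 pays #2's bid of $50,000.

#41 pays $50,000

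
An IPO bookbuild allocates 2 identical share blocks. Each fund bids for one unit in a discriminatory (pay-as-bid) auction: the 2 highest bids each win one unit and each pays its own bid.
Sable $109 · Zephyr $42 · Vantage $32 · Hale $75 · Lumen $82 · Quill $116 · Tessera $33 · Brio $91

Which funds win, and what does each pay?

Sorting: 116 (Quill), 109 (Sable), 91 (Brio), 82 (Lumen), …
Top 2: Quill, Sable.
Each winner pays its own bid: Quill $116, Sable $109.

Quill $116, Sable $109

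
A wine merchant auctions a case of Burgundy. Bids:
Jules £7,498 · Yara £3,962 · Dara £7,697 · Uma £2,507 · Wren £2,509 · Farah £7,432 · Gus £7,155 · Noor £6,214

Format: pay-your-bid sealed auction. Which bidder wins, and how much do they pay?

Dara pays £7,697

Bids ranked: 7,697 (Dara) > 7,498 (Jules) > 7,432 (Farah) > 7,155 (Gus) > 6,214 (Noor) > 3,962 (Yara) > …
Dara is highest → pays own bid, £7,697.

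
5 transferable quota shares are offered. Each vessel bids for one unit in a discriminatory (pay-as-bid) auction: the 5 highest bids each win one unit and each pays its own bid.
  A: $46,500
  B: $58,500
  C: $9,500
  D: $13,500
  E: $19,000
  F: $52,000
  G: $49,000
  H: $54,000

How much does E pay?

E pays $0

Sorting: 58,500 (B), 54,000 (H), 52,000 (F), 49,000 (G), 46,500 (A), 19,000 (E), 13,500 (D), …
Top 5: B, H, F, G, A.
E does not win → $0.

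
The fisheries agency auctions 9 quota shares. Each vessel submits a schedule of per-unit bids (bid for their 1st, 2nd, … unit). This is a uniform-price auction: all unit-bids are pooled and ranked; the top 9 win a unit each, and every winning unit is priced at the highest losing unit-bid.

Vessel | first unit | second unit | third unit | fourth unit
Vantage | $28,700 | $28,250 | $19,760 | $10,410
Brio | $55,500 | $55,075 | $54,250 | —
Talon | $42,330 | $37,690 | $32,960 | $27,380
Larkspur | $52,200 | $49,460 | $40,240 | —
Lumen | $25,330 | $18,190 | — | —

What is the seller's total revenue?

Merging the schedules and taking the best 9: 55,500 (Brio-1), 55,075 (Brio-2), 54,250 (Brio-3), 52,200 (Larkspur-1), 49,460 (Larkspur-2), 42,330 (Talon-1), 40,240 (Larkspur-3), 37,690 (Talon-2), 32,960 (Talon-3)
The (k+1)-th unit-bid is $28,700.
Allocation: Brio 3, Larkspur 3, Talon 3. Every unit priced at $28,700.
Revenue = 9 × 28,700 = $258,300.

Total revenue: $258,300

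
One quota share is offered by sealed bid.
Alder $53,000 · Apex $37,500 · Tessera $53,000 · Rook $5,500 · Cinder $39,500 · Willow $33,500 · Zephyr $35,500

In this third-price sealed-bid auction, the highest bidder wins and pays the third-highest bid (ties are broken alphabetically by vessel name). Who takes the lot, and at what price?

Alder pays $39,500

Rule: the highest bidder wins and pays the third-highest bid.
Bids ranked: 53,000 (Alder) > 53,000 (Tessera) > 39,500 (Cinder) > 37,500 (Apex) > 35,500 (Zephyr) > 33,500 (Willow) > …
Alder and Tessera tie at $53,000; tie-break gives it to Alder.
Alder is highest; pays the third-highest bid, $39,500.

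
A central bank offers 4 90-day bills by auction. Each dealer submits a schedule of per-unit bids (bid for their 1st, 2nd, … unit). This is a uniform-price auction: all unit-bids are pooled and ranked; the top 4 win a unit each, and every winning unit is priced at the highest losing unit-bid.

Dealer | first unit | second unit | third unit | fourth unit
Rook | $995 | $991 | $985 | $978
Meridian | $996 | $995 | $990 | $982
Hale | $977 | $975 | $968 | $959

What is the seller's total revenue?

Pooled unit-bids ranked (top 4): 996 (Meridian-1), 995 (Rook-1), 995 (Meridian-2), 991 (Rook-2)
Highest rejected unit-bid = $990.
Allocation: Meridian 2, Rook 2. Every unit priced at $990.
Revenue = 4 × 990 = $3,960.

Total revenue: $3,960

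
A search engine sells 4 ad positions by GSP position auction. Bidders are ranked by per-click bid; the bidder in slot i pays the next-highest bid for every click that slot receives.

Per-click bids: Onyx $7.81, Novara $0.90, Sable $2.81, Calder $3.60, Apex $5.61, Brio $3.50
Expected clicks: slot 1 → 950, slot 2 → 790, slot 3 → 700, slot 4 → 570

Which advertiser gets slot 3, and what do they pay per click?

Calder; $3.50 per click

Ranked by bid: $7.81 (Onyx) > $5.61 (Apex) > $3.60 (Calder) > $3.50 (Brio) > $2.81 (Sable) > …
Slot 3 goes to the third-ranked bidder, Calder, who pays the next bid down: $3.50/click.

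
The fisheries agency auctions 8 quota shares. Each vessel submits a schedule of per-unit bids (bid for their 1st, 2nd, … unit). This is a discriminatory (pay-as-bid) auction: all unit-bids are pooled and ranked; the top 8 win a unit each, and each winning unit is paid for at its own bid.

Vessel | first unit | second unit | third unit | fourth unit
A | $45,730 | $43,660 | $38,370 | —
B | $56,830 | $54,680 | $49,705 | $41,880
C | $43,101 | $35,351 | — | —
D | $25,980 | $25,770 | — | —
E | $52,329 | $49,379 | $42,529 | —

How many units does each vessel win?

Pooled unit-bids ranked (top 8): 56,830 (B-1), 54,680 (B-2), 52,329 (E-1), 49,705 (B-3), 49,379 (E-2), 45,730 (A-1), 43,660 (A-2), 43,101 (C-1)
Next rejected bid: $42,529 (not a price — pay-as-bid).
Allocation: A 2, B 3, C 1, E 2.

A 2, B 3, C 1, E 2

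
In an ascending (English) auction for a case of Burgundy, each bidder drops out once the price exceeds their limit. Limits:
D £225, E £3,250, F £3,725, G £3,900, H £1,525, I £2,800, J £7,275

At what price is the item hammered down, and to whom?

J wins at £3,900

Rule: the price rises until one bidder remains; the winner pays the price at which the last rival dropped out.
Limits in order: 7,275 (J) > 3,900 (G) > 3,725 (F) > 3,250 (E) > 2,800 (I) > 1,525 (H) > …
Once the price passes £3,900, only J is left; the hammer falls at G's limit of £3,900.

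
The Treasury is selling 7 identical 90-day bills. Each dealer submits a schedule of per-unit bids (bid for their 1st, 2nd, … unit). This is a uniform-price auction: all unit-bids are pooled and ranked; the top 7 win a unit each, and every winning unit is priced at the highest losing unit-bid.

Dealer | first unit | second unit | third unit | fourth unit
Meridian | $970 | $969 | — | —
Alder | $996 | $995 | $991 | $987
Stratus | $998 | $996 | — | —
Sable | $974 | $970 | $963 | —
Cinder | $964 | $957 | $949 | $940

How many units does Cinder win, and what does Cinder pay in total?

Cinder: 0 units, pays $0

Merging the schedules and taking the best 7: 998 (Stratus-1), 996 (Alder-1), 996 (Stratus-2), 995 (Alder-2), 991 (Alder-3), 987 (Alder-4), 974 (Sable-1)
First bid not allocated: $970.
Cinder wins 0 unit(s) at $970 each.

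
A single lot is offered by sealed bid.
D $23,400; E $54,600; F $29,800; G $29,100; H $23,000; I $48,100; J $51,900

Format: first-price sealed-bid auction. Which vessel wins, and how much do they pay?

E pays $54,600

Bids in order: 54,600 (E) > 51,900 (J) > 48,100 (I) > 29,800 (F) > 29,100 (G) > 23,400 (D) > …
E has the highest bid and pays exactly that: $54,600.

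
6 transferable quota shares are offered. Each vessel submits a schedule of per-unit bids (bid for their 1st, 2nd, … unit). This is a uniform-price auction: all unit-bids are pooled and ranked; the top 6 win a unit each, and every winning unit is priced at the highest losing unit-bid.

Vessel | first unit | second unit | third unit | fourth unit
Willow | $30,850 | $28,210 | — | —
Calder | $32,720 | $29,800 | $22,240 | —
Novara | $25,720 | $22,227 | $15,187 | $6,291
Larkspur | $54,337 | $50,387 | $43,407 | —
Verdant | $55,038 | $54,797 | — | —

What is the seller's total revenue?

Total revenue: $185,100

All unit-bids, highest first — top 6: 55,038 (Verdant-1), 54,797 (Verdant-2), 54,337 (Larkspur-1), 50,387 (Larkspur-2), 43,407 (Larkspur-3), 32,720 (Calder-1)
First bid not allocated: $30,850.
Allocation: Calder 1, Larkspur 3, Verdant 2. Every unit priced at $30,850.
Revenue = 6 × 30,850 = $185,100.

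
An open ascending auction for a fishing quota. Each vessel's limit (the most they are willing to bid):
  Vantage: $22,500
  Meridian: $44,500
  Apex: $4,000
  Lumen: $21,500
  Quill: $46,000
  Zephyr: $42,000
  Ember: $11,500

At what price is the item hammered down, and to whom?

Quill wins at $44,500

Rule: the price rises until one bidder remains; the winner pays the price at which the last rival dropped out.
Limits in order: 46,000 (Quill) > 44,500 (Meridian) > 42,000 (Zephyr) > 22,500 (Vantage) > 21,500 (Lumen) > 11,500 (Ember) > …
Meridian is the last rival to drop out, at $44,500; Quill remains and wins at that price.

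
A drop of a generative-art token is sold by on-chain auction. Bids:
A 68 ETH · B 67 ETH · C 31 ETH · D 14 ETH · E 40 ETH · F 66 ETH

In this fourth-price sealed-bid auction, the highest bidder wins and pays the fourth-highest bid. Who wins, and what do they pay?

A pays 40 ETH

Bids ranked: 68 (A) > 67 (B) > 66 (F) > 40 (E) > 31 (C) > 14 (D)
A is highest; pays the fourth-highest bid, 40 ETH.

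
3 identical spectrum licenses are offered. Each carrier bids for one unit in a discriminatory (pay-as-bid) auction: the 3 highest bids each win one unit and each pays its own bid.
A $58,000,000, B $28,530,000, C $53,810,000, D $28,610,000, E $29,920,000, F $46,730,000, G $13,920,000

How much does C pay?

Sorting: 58,000,000 (A), 53,810,000 (C), 46,730,000 (F), 29,920,000 (E), 28,610,000 (D), …
Top 3: A, C, F.
C wins → own bid $53,810,000.

C pays $53,810,000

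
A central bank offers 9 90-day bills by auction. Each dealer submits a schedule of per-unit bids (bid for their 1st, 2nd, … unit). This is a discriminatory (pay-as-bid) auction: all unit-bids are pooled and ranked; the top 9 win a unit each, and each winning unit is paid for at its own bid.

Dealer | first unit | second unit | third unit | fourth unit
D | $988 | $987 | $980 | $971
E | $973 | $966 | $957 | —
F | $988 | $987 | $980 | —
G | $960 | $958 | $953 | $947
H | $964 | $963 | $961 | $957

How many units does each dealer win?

Pooled unit-bids ranked (top 9): 988 (D-1), 988 (F-1), 987 (D-2), 987 (F-2), 980 (D-3), 980 (F-3), 973 (E-1), 971 (D-4), 966 (E-2)
Next rejected bid: $964 (not a price — pay-as-bid).
Allocation: D 4, E 2, F 3.

D 4, E 2, F 3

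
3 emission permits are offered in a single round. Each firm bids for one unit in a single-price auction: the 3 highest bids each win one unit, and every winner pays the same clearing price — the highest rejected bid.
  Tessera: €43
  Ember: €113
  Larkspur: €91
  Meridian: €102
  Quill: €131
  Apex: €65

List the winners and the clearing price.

Bids ranked high→low: 131 (Quill), 113 (Ember), 102 (Meridian), 91 (Larkspur), 65 (Apex), …
Top 3: Quill, Ember, Meridian.
First losing bid is Larkspur's €91, which sets the uniform price.

Quill, Ember, Meridian; each pays €91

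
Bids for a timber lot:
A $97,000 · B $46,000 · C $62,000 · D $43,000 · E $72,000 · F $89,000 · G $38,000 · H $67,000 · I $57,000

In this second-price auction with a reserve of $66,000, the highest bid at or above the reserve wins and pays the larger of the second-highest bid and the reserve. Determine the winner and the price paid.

Second-price auction with a reserve of $66,000: the highest bid at or above the reserve wins and pays the larger of the second-highest bid and the reserve.
Sorting bids: 97,000 (A) > 89,000 (F) > 72,000 (E) > 67,000 (H) > 62,000 (C) > 57,000 (I) > …
Highest eligible bid: A at $97,000.
max(second-highest $89,000, reserve $66,000) = $89,000; the reserve does not bind.

A pays $89,000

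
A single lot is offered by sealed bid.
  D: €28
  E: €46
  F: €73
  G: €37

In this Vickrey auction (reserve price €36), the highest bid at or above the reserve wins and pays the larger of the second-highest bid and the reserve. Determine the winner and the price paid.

Vickrey auction (reserve price €36): the highest bid at or above the reserve wins and pays the larger of the second-highest bid and the reserve.
Sorting bids: 73 (F) > 46 (E) > 37 (G) > 28 (D)
F has the top bid at or above the reserve (€73).
Second-highest bid €46 exceeds the reserve €36 → payment €46.

F pays €46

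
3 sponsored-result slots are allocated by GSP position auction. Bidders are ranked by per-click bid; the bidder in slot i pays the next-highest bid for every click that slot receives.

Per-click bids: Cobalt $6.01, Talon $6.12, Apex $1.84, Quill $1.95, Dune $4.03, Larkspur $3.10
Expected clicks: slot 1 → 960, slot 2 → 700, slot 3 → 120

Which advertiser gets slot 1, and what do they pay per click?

Per-click bids in order: $6.12 (Talon) > $6.01 (Cobalt) > $4.03 (Dune) > $3.10 (Larkspur) > …
Slot 1 goes to the first-ranked bidder, Talon, who pays the next bid down: $6.01/click.

Talon; $6.01 per click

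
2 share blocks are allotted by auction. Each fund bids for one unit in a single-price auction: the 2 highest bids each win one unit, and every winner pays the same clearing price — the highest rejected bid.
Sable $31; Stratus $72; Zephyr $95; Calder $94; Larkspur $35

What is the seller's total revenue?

Bids ranked high→low: 95 (Zephyr), 94 (Calder), 72 (Stratus), 35 (Larkspur), …
The 2 highest are Zephyr, Calder.
First losing bid is Stratus's $72, which sets the uniform price.
Total revenue = 2 × $72 = $144.

Total revenue: $144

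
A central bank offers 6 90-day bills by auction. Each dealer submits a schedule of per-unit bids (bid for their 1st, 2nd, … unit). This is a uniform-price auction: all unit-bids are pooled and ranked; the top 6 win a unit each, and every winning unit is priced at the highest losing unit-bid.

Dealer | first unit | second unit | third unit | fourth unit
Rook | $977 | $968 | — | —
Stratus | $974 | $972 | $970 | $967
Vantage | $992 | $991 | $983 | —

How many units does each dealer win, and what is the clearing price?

Rook 1, Stratus 2, Vantage 3; clearing price $970

All unit-bids, highest first — top 6: 992 (Vantage-1), 991 (Vantage-2), 983 (Vantage-3), 977 (Rook-1), 974 (Stratus-1), 972 (Stratus-2)
Highest rejected unit-bid = $970.
Allocation: Rook 1, Stratus 2, Vantage 3.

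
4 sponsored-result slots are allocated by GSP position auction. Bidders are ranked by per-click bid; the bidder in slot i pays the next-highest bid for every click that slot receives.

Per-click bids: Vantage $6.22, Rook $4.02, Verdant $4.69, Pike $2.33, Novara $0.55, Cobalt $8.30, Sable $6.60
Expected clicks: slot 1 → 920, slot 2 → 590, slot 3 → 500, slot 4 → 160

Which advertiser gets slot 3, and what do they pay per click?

Sorting advertisers: $8.30 (Cobalt) > $6.60 (Sable) > $6.22 (Vantage) > $4.69 (Verdant) > $4.02 (Rook) > …
Slot 3 goes to the third-ranked bidder, Vantage, who pays the next bid down: $4.69/click.

Vantage; $4.69 per click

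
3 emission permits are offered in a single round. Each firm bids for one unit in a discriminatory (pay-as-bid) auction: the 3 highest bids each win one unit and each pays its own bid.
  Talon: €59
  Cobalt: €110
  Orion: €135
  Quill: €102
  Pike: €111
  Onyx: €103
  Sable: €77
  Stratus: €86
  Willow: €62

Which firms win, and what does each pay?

Sorting: 135 (Orion), 111 (Pike), 110 (Cobalt), 103 (Onyx), 102 (Quill), …
The 3 highest are Orion, Pike, Cobalt.
Each winner pays its own bid: Orion €135, Pike €111, Cobalt €110.

Orion €135, Pike €111, Cobalt €110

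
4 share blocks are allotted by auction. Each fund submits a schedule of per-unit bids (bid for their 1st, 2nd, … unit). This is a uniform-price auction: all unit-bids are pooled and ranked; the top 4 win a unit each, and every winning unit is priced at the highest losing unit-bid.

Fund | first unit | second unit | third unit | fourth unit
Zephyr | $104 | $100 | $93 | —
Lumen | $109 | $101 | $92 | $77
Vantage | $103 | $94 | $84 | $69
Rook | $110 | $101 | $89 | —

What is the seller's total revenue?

Total revenue: $404

All unit-bids, highest first — top 4: 110 (Rook-1), 109 (Lumen-1), 104 (Zephyr-1), 103 (Vantage-1)
The (k+1)-th unit-bid is $101.
Allocation: Lumen 1, Rook 1, Vantage 1, Zephyr 1. Every unit priced at $101.
Revenue = 4 × 101 = $404.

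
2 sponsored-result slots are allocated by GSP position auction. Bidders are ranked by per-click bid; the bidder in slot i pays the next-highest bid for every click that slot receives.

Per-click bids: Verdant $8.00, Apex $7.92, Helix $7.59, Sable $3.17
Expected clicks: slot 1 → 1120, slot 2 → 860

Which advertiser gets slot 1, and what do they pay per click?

Verdant; $7.92 per click

Sorting advertisers: $8.00 (Verdant) > $7.92 (Apex) > $7.59 (Helix) > …
Slot 1 goes to the first-ranked bidder, Verdant, who pays the next bid down: $7.92/click.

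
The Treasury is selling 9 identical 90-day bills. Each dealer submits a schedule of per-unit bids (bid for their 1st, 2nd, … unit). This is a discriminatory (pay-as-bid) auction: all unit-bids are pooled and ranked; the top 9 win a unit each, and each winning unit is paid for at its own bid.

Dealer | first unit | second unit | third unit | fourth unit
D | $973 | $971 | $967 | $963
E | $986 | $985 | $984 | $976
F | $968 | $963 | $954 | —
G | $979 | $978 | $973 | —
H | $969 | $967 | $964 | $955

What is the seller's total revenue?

All unit-bids, highest first — top 9: 986 (E-1), 985 (E-2), 984 (E-3), 979 (G-1), 978 (G-2), 976 (E-4), 973 (D-1), 973 (G-3), 971 (D-2)
Next rejected bid: $969 (not a price — pay-as-bid).
Each winning unit pays its own bid.
Revenue = 986 + 985 + 984 + 979 + 978 + 976 + 973 + 973 + 971 = $8,805.

Total revenue: $8,805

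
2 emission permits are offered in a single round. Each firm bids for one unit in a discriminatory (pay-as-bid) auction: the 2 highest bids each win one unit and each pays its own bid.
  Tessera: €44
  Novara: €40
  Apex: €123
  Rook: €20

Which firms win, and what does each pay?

Bids ranked high→low: 123 (Apex), 44 (Tessera), 40 (Novara), 20 (Rook)
Top 2: Apex, Tessera.
Each winner pays its own bid: Apex €123, Tessera €44.

Apex €123, Tessera €44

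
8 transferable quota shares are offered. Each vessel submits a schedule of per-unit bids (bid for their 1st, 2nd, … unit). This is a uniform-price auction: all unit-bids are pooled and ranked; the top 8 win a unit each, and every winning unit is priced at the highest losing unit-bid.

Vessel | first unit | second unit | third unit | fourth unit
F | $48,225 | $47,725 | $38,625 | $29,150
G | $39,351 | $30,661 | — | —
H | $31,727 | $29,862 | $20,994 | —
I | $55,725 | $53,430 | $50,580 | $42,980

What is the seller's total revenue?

All unit-bids, highest first — top 8: 55,725 (I-1), 53,430 (I-2), 50,580 (I-3), 48,225 (F-1), 47,725 (F-2), 42,980 (I-4), 39,351 (G-1), 38,625 (F-3)
Highest rejected unit-bid = $31,727.
Allocation: F 3, G 1, I 4. Every unit priced at $31,727.
Revenue = 8 × 31,727 = $253,816.

Total revenue: $253,816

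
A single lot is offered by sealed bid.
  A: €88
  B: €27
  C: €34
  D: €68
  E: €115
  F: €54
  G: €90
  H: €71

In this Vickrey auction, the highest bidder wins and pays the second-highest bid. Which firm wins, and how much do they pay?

Vickrey auction: the highest bidder wins and pays the second-highest bid.
Sorting bids: 115 (E) > 90 (G) > 88 (A) > 71 (H) > 68 (D) > 54 (F) > …
E wins with the highest bid; price is set by the runner-up at €90.

E pays €90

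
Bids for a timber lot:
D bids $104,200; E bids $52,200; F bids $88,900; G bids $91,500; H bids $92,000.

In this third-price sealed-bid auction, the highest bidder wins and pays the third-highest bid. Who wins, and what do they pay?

Bids in order: 104,200 (D) > 92,000 (H) > 91,500 (G) > 88,900 (F) > 52,200 (E)
D is highest; pays the third-highest bid, $91,500.

D pays $91,500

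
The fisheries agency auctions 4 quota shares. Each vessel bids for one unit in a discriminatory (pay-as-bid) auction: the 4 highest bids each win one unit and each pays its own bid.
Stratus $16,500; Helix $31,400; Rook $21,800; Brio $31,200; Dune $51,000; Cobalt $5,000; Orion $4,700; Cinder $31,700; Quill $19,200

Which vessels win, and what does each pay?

Dune $51,000, Cinder $31,700, Helix $31,400, Brio $31,200

Bids ranked high→low: 51,000 (Dune), 31,700 (Cinder), 31,400 (Helix), 31,200 (Brio), 21,800 (Rook), 19,200 (Quill), …
Top 4: Dune, Cinder, Helix, Brio.
Each winner pays its own bid: Dune $51,000, Cinder $31,700, Helix $31,400, Brio $31,200.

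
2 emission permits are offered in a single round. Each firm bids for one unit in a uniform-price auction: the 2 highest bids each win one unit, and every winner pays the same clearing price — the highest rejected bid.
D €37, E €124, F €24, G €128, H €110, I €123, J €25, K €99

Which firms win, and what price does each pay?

Ordering the bids: 128 (G), 124 (E), 123 (I), 110 (H), …
The 2 highest are G, E.
First losing bid is I's €123, which sets the uniform price.

G, E; each pays €123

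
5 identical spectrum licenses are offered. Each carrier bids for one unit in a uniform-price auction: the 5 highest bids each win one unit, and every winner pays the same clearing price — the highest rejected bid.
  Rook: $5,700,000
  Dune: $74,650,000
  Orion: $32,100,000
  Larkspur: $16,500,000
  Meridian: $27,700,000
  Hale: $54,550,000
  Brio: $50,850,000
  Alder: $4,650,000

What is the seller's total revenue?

Total revenue: $82,500,000

Ordering the bids: 74,650,000 (Dune), 54,550,000 (Hale), 50,850,000 (Brio), 32,100,000 (Orion), 27,700,000 (Meridian), 16,500,000 (Larkspur), 5,700,000 (Rook), …
Winners (5 units): Dune, Hale, Brio, Orion, Meridian.
Clearing price = highest rejected bid = $16,500,000.
Total revenue = 5 × $16,500,000 = $82,500,000.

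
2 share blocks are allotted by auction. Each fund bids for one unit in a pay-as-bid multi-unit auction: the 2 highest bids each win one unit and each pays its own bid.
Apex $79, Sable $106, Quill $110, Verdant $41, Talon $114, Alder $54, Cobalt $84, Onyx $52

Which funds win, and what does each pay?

Talon $114, Quill $110

Sorting: 114 (Talon), 110 (Quill), 106 (Sable), 84 (Cobalt), …
Top 2: Talon, Quill.
Each winner pays its own bid: Talon $114, Quill $110.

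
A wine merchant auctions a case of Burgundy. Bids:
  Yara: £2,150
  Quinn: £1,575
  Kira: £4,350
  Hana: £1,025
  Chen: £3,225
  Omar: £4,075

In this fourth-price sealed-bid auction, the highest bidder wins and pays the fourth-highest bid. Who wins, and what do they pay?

Fourth-price sealed-bid auction: the highest bidder wins and pays the fourth-highest bid.
Sorting bids: 4,350 (Kira) > 4,075 (Omar) > 3,225 (Chen) > 2,150 (Yara) > 1,575 (Quinn) > 1,025 (Hana)
Kira wins; payment is bid #4 in the ranking = £2,150.

Kira pays £2,150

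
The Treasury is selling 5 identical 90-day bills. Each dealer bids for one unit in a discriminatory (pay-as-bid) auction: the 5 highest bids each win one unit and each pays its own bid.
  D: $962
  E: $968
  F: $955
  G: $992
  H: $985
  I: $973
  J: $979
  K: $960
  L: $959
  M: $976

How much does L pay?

L pays $0

Bids ranked high→low: 992 (G), 985 (H), 979 (J), 976 (M), 973 (I), 968 (E), 962 (D), …
Top 5: G, H, J, M, I.
L does not win → $0.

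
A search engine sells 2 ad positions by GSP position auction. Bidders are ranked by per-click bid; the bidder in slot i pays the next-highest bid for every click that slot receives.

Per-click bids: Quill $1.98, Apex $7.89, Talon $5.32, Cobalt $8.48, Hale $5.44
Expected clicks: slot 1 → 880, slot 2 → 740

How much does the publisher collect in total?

Total revenue: $10968.80

Sorting advertisers: $8.48 (Cobalt) > $7.89 (Apex) > $5.44 (Hale) > …
Slot 1: Cobalt pays $7.89 × 880 = $6943.20
Slot 2: Apex pays $5.44 × 740 = $4025.60
Total = $10968.80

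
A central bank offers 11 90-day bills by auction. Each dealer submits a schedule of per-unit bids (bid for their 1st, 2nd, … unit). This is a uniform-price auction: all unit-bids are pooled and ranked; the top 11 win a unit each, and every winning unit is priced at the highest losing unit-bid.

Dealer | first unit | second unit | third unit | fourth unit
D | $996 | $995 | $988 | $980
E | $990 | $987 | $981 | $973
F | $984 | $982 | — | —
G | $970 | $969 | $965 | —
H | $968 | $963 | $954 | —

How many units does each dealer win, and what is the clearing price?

D 4, E 4, F 2, G 1; clearing price $969

Merging the schedules and taking the best 11: 996 (D-1), 995 (D-2), 990 (E-1), 988 (D-3), 987 (E-2), 984 (F-1), 982 (F-2), 981 (E-3), 980 (D-4), 973 (E-4), 970 (G-1)
Highest rejected unit-bid = $969.
Allocation: D 4, E 4, F 2, G 1.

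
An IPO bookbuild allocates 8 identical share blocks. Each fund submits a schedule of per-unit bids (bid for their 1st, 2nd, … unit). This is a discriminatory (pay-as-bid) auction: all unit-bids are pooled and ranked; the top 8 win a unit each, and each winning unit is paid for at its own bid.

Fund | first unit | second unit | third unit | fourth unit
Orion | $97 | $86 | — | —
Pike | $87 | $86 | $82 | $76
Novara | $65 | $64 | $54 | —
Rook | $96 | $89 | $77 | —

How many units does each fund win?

Orion 2, Pike 3, Rook 3

All unit-bids, highest first — top 8: 97 (Orion-1), 96 (Rook-1), 89 (Rook-2), 87 (Pike-1), 86 (Orion-2), 86 (Pike-2), 82 (Pike-3), 77 (Rook-3)
Next rejected bid: $76 (not a price — pay-as-bid).
Allocation: Orion 2, Pike 3, Rook 3.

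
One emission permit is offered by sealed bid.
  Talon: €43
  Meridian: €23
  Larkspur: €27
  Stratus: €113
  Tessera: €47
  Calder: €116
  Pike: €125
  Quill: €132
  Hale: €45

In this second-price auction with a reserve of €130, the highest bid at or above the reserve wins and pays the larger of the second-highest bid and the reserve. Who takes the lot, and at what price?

Rule: the highest bid at or above the reserve wins and pays the larger of the second-highest bid and the reserve.
Bids ranked: 132 (Quill) > 125 (Pike) > 116 (Calder) > 113 (Stratus) > 47 (Tessera) > 45 (Hale) > …
Quill has the top bid at or above the reserve (€132).
Second-highest bid €125 is below the reserve €130, so the reserve binds → payment €130.

Quill pays €130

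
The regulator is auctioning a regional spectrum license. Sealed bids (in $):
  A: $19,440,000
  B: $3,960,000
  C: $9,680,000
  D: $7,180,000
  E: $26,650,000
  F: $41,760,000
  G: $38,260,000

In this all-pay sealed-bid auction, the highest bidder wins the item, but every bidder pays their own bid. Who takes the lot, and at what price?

Bids ranked: 41,760,000 (F) > 38,260,000 (G) > 26,650,000 (E) > 19,440,000 (A) > 9,680,000 (C) > 7,180,000 (D) > …
F wins with the top bid; all bids are sunk regardless.

F pays $41,760,000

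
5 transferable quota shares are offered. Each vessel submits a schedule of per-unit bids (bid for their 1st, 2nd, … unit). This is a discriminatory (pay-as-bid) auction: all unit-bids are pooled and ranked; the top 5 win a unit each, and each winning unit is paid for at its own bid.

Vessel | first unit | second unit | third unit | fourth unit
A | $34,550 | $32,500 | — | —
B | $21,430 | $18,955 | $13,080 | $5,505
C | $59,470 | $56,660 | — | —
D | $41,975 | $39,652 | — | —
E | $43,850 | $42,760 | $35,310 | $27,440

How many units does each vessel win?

C 2, D 1, E 2

Pooled unit-bids ranked (top 5): 59,470 (C-1), 56,660 (C-2), 43,850 (E-1), 42,760 (E-2), 41,975 (D-1)
Next rejected bid: $39,652 (not a price — pay-as-bid).
Allocation: C 2, D 1, E 2.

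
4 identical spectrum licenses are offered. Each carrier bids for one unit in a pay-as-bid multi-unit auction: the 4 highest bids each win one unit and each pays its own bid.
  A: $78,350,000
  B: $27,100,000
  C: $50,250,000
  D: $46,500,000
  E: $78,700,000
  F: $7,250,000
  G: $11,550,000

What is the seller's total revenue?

Sorting: 78,700,000 (E), 78,350,000 (A), 50,250,000 (C), 46,500,000 (D), 27,100,000 (B), 11,550,000 (G), …
The 4 highest are E, A, C, D.
Total revenue = 78,700,000 + 78,350,000 + 50,250,000 + 46,500,000 = $253,800,000.

Total revenue: $253,800,000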